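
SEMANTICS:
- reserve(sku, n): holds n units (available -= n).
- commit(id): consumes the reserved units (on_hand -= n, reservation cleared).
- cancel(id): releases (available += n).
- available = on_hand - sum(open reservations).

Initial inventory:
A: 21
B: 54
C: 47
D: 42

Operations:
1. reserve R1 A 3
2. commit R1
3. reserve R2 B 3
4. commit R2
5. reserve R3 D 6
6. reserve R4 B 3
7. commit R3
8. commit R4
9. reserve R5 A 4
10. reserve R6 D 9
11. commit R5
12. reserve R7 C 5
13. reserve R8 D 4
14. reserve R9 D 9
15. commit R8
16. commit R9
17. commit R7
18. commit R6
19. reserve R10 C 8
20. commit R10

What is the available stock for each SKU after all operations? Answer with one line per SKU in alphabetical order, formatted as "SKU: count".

Answer: A: 14
B: 48
C: 34
D: 14

Derivation:
Step 1: reserve R1 A 3 -> on_hand[A=21 B=54 C=47 D=42] avail[A=18 B=54 C=47 D=42] open={R1}
Step 2: commit R1 -> on_hand[A=18 B=54 C=47 D=42] avail[A=18 B=54 C=47 D=42] open={}
Step 3: reserve R2 B 3 -> on_hand[A=18 B=54 C=47 D=42] avail[A=18 B=51 C=47 D=42] open={R2}
Step 4: commit R2 -> on_hand[A=18 B=51 C=47 D=42] avail[A=18 B=51 C=47 D=42] open={}
Step 5: reserve R3 D 6 -> on_hand[A=18 B=51 C=47 D=42] avail[A=18 B=51 C=47 D=36] open={R3}
Step 6: reserve R4 B 3 -> on_hand[A=18 B=51 C=47 D=42] avail[A=18 B=48 C=47 D=36] open={R3,R4}
Step 7: commit R3 -> on_hand[A=18 B=51 C=47 D=36] avail[A=18 B=48 C=47 D=36] open={R4}
Step 8: commit R4 -> on_hand[A=18 B=48 C=47 D=36] avail[A=18 B=48 C=47 D=36] open={}
Step 9: reserve R5 A 4 -> on_hand[A=18 B=48 C=47 D=36] avail[A=14 B=48 C=47 D=36] open={R5}
Step 10: reserve R6 D 9 -> on_hand[A=18 B=48 C=47 D=36] avail[A=14 B=48 C=47 D=27] open={R5,R6}
Step 11: commit R5 -> on_hand[A=14 B=48 C=47 D=36] avail[A=14 B=48 C=47 D=27] open={R6}
Step 12: reserve R7 C 5 -> on_hand[A=14 B=48 C=47 D=36] avail[A=14 B=48 C=42 D=27] open={R6,R7}
Step 13: reserve R8 D 4 -> on_hand[A=14 B=48 C=47 D=36] avail[A=14 B=48 C=42 D=23] open={R6,R7,R8}
Step 14: reserve R9 D 9 -> on_hand[A=14 B=48 C=47 D=36] avail[A=14 B=48 C=42 D=14] open={R6,R7,R8,R9}
Step 15: commit R8 -> on_hand[A=14 B=48 C=47 D=32] avail[A=14 B=48 C=42 D=14] open={R6,R7,R9}
Step 16: commit R9 -> on_hand[A=14 B=48 C=47 D=23] avail[A=14 B=48 C=42 D=14] open={R6,R7}
Step 17: commit R7 -> on_hand[A=14 B=48 C=42 D=23] avail[A=14 B=48 C=42 D=14] open={R6}
Step 18: commit R6 -> on_hand[A=14 B=48 C=42 D=14] avail[A=14 B=48 C=42 D=14] open={}
Step 19: reserve R10 C 8 -> on_hand[A=14 B=48 C=42 D=14] avail[A=14 B=48 C=34 D=14] open={R10}
Step 20: commit R10 -> on_hand[A=14 B=48 C=34 D=14] avail[A=14 B=48 C=34 D=14] open={}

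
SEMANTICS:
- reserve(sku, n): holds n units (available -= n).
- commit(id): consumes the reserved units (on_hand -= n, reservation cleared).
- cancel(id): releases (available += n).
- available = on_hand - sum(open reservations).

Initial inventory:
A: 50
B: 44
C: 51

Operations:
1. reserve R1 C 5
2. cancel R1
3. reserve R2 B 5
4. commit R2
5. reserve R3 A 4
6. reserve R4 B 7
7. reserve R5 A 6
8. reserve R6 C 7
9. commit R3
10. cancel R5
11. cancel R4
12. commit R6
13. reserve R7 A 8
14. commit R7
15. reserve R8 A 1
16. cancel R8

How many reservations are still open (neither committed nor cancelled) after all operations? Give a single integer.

Step 1: reserve R1 C 5 -> on_hand[A=50 B=44 C=51] avail[A=50 B=44 C=46] open={R1}
Step 2: cancel R1 -> on_hand[A=50 B=44 C=51] avail[A=50 B=44 C=51] open={}
Step 3: reserve R2 B 5 -> on_hand[A=50 B=44 C=51] avail[A=50 B=39 C=51] open={R2}
Step 4: commit R2 -> on_hand[A=50 B=39 C=51] avail[A=50 B=39 C=51] open={}
Step 5: reserve R3 A 4 -> on_hand[A=50 B=39 C=51] avail[A=46 B=39 C=51] open={R3}
Step 6: reserve R4 B 7 -> on_hand[A=50 B=39 C=51] avail[A=46 B=32 C=51] open={R3,R4}
Step 7: reserve R5 A 6 -> on_hand[A=50 B=39 C=51] avail[A=40 B=32 C=51] open={R3,R4,R5}
Step 8: reserve R6 C 7 -> on_hand[A=50 B=39 C=51] avail[A=40 B=32 C=44] open={R3,R4,R5,R6}
Step 9: commit R3 -> on_hand[A=46 B=39 C=51] avail[A=40 B=32 C=44] open={R4,R5,R6}
Step 10: cancel R5 -> on_hand[A=46 B=39 C=51] avail[A=46 B=32 C=44] open={R4,R6}
Step 11: cancel R4 -> on_hand[A=46 B=39 C=51] avail[A=46 B=39 C=44] open={R6}
Step 12: commit R6 -> on_hand[A=46 B=39 C=44] avail[A=46 B=39 C=44] open={}
Step 13: reserve R7 A 8 -> on_hand[A=46 B=39 C=44] avail[A=38 B=39 C=44] open={R7}
Step 14: commit R7 -> on_hand[A=38 B=39 C=44] avail[A=38 B=39 C=44] open={}
Step 15: reserve R8 A 1 -> on_hand[A=38 B=39 C=44] avail[A=37 B=39 C=44] open={R8}
Step 16: cancel R8 -> on_hand[A=38 B=39 C=44] avail[A=38 B=39 C=44] open={}
Open reservations: [] -> 0

Answer: 0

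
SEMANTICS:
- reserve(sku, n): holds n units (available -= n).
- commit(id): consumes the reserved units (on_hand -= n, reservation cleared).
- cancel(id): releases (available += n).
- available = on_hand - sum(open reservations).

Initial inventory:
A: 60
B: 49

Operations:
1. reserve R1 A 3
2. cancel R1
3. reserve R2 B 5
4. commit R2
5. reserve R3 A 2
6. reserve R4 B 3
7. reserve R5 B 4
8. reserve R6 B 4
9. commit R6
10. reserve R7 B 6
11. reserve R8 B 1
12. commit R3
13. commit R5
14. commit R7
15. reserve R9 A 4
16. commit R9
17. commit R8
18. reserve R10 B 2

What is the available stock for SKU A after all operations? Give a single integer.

Step 1: reserve R1 A 3 -> on_hand[A=60 B=49] avail[A=57 B=49] open={R1}
Step 2: cancel R1 -> on_hand[A=60 B=49] avail[A=60 B=49] open={}
Step 3: reserve R2 B 5 -> on_hand[A=60 B=49] avail[A=60 B=44] open={R2}
Step 4: commit R2 -> on_hand[A=60 B=44] avail[A=60 B=44] open={}
Step 5: reserve R3 A 2 -> on_hand[A=60 B=44] avail[A=58 B=44] open={R3}
Step 6: reserve R4 B 3 -> on_hand[A=60 B=44] avail[A=58 B=41] open={R3,R4}
Step 7: reserve R5 B 4 -> on_hand[A=60 B=44] avail[A=58 B=37] open={R3,R4,R5}
Step 8: reserve R6 B 4 -> on_hand[A=60 B=44] avail[A=58 B=33] open={R3,R4,R5,R6}
Step 9: commit R6 -> on_hand[A=60 B=40] avail[A=58 B=33] open={R3,R4,R5}
Step 10: reserve R7 B 6 -> on_hand[A=60 B=40] avail[A=58 B=27] open={R3,R4,R5,R7}
Step 11: reserve R8 B 1 -> on_hand[A=60 B=40] avail[A=58 B=26] open={R3,R4,R5,R7,R8}
Step 12: commit R3 -> on_hand[A=58 B=40] avail[A=58 B=26] open={R4,R5,R7,R8}
Step 13: commit R5 -> on_hand[A=58 B=36] avail[A=58 B=26] open={R4,R7,R8}
Step 14: commit R7 -> on_hand[A=58 B=30] avail[A=58 B=26] open={R4,R8}
Step 15: reserve R9 A 4 -> on_hand[A=58 B=30] avail[A=54 B=26] open={R4,R8,R9}
Step 16: commit R9 -> on_hand[A=54 B=30] avail[A=54 B=26] open={R4,R8}
Step 17: commit R8 -> on_hand[A=54 B=29] avail[A=54 B=26] open={R4}
Step 18: reserve R10 B 2 -> on_hand[A=54 B=29] avail[A=54 B=24] open={R10,R4}
Final available[A] = 54

Answer: 54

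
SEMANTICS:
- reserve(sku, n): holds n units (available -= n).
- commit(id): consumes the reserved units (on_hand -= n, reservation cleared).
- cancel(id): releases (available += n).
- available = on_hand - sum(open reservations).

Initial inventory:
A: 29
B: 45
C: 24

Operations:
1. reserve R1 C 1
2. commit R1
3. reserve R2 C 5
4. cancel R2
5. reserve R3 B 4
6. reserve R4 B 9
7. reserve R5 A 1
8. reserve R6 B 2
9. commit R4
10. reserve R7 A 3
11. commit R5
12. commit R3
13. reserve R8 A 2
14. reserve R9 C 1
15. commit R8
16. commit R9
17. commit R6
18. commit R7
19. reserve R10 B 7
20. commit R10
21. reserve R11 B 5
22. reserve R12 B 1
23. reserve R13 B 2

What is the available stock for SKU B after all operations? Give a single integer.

Answer: 15

Derivation:
Step 1: reserve R1 C 1 -> on_hand[A=29 B=45 C=24] avail[A=29 B=45 C=23] open={R1}
Step 2: commit R1 -> on_hand[A=29 B=45 C=23] avail[A=29 B=45 C=23] open={}
Step 3: reserve R2 C 5 -> on_hand[A=29 B=45 C=23] avail[A=29 B=45 C=18] open={R2}
Step 4: cancel R2 -> on_hand[A=29 B=45 C=23] avail[A=29 B=45 C=23] open={}
Step 5: reserve R3 B 4 -> on_hand[A=29 B=45 C=23] avail[A=29 B=41 C=23] open={R3}
Step 6: reserve R4 B 9 -> on_hand[A=29 B=45 C=23] avail[A=29 B=32 C=23] open={R3,R4}
Step 7: reserve R5 A 1 -> on_hand[A=29 B=45 C=23] avail[A=28 B=32 C=23] open={R3,R4,R5}
Step 8: reserve R6 B 2 -> on_hand[A=29 B=45 C=23] avail[A=28 B=30 C=23] open={R3,R4,R5,R6}
Step 9: commit R4 -> on_hand[A=29 B=36 C=23] avail[A=28 B=30 C=23] open={R3,R5,R6}
Step 10: reserve R7 A 3 -> on_hand[A=29 B=36 C=23] avail[A=25 B=30 C=23] open={R3,R5,R6,R7}
Step 11: commit R5 -> on_hand[A=28 B=36 C=23] avail[A=25 B=30 C=23] open={R3,R6,R7}
Step 12: commit R3 -> on_hand[A=28 B=32 C=23] avail[A=25 B=30 C=23] open={R6,R7}
Step 13: reserve R8 A 2 -> on_hand[A=28 B=32 C=23] avail[A=23 B=30 C=23] open={R6,R7,R8}
Step 14: reserve R9 C 1 -> on_hand[A=28 B=32 C=23] avail[A=23 B=30 C=22] open={R6,R7,R8,R9}
Step 15: commit R8 -> on_hand[A=26 B=32 C=23] avail[A=23 B=30 C=22] open={R6,R7,R9}
Step 16: commit R9 -> on_hand[A=26 B=32 C=22] avail[A=23 B=30 C=22] open={R6,R7}
Step 17: commit R6 -> on_hand[A=26 B=30 C=22] avail[A=23 B=30 C=22] open={R7}
Step 18: commit R7 -> on_hand[A=23 B=30 C=22] avail[A=23 B=30 C=22] open={}
Step 19: reserve R10 B 7 -> on_hand[A=23 B=30 C=22] avail[A=23 B=23 C=22] open={R10}
Step 20: commit R10 -> on_hand[A=23 B=23 C=22] avail[A=23 B=23 C=22] open={}
Step 21: reserve R11 B 5 -> on_hand[A=23 B=23 C=22] avail[A=23 B=18 C=22] open={R11}
Step 22: reserve R12 B 1 -> on_hand[A=23 B=23 C=22] avail[A=23 B=17 C=22] open={R11,R12}
Step 23: reserve R13 B 2 -> on_hand[A=23 B=23 C=22] avail[A=23 B=15 C=22] open={R11,R12,R13}
Final available[B] = 15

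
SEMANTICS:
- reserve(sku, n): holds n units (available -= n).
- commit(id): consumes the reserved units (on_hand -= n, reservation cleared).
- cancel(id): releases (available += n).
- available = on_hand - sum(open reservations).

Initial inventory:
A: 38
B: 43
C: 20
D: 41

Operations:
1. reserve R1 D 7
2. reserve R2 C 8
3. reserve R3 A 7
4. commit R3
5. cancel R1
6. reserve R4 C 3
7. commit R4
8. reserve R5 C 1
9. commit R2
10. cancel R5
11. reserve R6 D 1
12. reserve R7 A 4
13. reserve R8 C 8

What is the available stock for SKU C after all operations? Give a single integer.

Answer: 1

Derivation:
Step 1: reserve R1 D 7 -> on_hand[A=38 B=43 C=20 D=41] avail[A=38 B=43 C=20 D=34] open={R1}
Step 2: reserve R2 C 8 -> on_hand[A=38 B=43 C=20 D=41] avail[A=38 B=43 C=12 D=34] open={R1,R2}
Step 3: reserve R3 A 7 -> on_hand[A=38 B=43 C=20 D=41] avail[A=31 B=43 C=12 D=34] open={R1,R2,R3}
Step 4: commit R3 -> on_hand[A=31 B=43 C=20 D=41] avail[A=31 B=43 C=12 D=34] open={R1,R2}
Step 5: cancel R1 -> on_hand[A=31 B=43 C=20 D=41] avail[A=31 B=43 C=12 D=41] open={R2}
Step 6: reserve R4 C 3 -> on_hand[A=31 B=43 C=20 D=41] avail[A=31 B=43 C=9 D=41] open={R2,R4}
Step 7: commit R4 -> on_hand[A=31 B=43 C=17 D=41] avail[A=31 B=43 C=9 D=41] open={R2}
Step 8: reserve R5 C 1 -> on_hand[A=31 B=43 C=17 D=41] avail[A=31 B=43 C=8 D=41] open={R2,R5}
Step 9: commit R2 -> on_hand[A=31 B=43 C=9 D=41] avail[A=31 B=43 C=8 D=41] open={R5}
Step 10: cancel R5 -> on_hand[A=31 B=43 C=9 D=41] avail[A=31 B=43 C=9 D=41] open={}
Step 11: reserve R6 D 1 -> on_hand[A=31 B=43 C=9 D=41] avail[A=31 B=43 C=9 D=40] open={R6}
Step 12: reserve R7 A 4 -> on_hand[A=31 B=43 C=9 D=41] avail[A=27 B=43 C=9 D=40] open={R6,R7}
Step 13: reserve R8 C 8 -> on_hand[A=31 B=43 C=9 D=41] avail[A=27 B=43 C=1 D=40] open={R6,R7,R8}
Final available[C] = 1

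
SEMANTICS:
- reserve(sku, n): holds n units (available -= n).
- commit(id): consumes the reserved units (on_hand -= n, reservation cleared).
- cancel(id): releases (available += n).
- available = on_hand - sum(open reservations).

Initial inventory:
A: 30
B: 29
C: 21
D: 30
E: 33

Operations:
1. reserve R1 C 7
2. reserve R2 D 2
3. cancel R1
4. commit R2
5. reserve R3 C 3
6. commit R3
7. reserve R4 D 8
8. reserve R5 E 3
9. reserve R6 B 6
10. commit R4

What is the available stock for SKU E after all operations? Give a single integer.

Answer: 30

Derivation:
Step 1: reserve R1 C 7 -> on_hand[A=30 B=29 C=21 D=30 E=33] avail[A=30 B=29 C=14 D=30 E=33] open={R1}
Step 2: reserve R2 D 2 -> on_hand[A=30 B=29 C=21 D=30 E=33] avail[A=30 B=29 C=14 D=28 E=33] open={R1,R2}
Step 3: cancel R1 -> on_hand[A=30 B=29 C=21 D=30 E=33] avail[A=30 B=29 C=21 D=28 E=33] open={R2}
Step 4: commit R2 -> on_hand[A=30 B=29 C=21 D=28 E=33] avail[A=30 B=29 C=21 D=28 E=33] open={}
Step 5: reserve R3 C 3 -> on_hand[A=30 B=29 C=21 D=28 E=33] avail[A=30 B=29 C=18 D=28 E=33] open={R3}
Step 6: commit R3 -> on_hand[A=30 B=29 C=18 D=28 E=33] avail[A=30 B=29 C=18 D=28 E=33] open={}
Step 7: reserve R4 D 8 -> on_hand[A=30 B=29 C=18 D=28 E=33] avail[A=30 B=29 C=18 D=20 E=33] open={R4}
Step 8: reserve R5 E 3 -> on_hand[A=30 B=29 C=18 D=28 E=33] avail[A=30 B=29 C=18 D=20 E=30] open={R4,R5}
Step 9: reserve R6 B 6 -> on_hand[A=30 B=29 C=18 D=28 E=33] avail[A=30 B=23 C=18 D=20 E=30] open={R4,R5,R6}
Step 10: commit R4 -> on_hand[A=30 B=29 C=18 D=20 E=33] avail[A=30 B=23 C=18 D=20 E=30] open={R5,R6}
Final available[E] = 30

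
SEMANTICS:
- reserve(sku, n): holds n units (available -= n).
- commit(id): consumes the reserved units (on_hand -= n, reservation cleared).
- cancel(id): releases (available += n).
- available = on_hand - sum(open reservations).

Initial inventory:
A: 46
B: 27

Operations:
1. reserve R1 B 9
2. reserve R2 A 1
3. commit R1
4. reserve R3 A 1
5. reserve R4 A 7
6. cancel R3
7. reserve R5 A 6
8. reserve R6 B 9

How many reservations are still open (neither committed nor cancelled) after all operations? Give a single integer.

Answer: 4

Derivation:
Step 1: reserve R1 B 9 -> on_hand[A=46 B=27] avail[A=46 B=18] open={R1}
Step 2: reserve R2 A 1 -> on_hand[A=46 B=27] avail[A=45 B=18] open={R1,R2}
Step 3: commit R1 -> on_hand[A=46 B=18] avail[A=45 B=18] open={R2}
Step 4: reserve R3 A 1 -> on_hand[A=46 B=18] avail[A=44 B=18] open={R2,R3}
Step 5: reserve R4 A 7 -> on_hand[A=46 B=18] avail[A=37 B=18] open={R2,R3,R4}
Step 6: cancel R3 -> on_hand[A=46 B=18] avail[A=38 B=18] open={R2,R4}
Step 7: reserve R5 A 6 -> on_hand[A=46 B=18] avail[A=32 B=18] open={R2,R4,R5}
Step 8: reserve R6 B 9 -> on_hand[A=46 B=18] avail[A=32 B=9] open={R2,R4,R5,R6}
Open reservations: ['R2', 'R4', 'R5', 'R6'] -> 4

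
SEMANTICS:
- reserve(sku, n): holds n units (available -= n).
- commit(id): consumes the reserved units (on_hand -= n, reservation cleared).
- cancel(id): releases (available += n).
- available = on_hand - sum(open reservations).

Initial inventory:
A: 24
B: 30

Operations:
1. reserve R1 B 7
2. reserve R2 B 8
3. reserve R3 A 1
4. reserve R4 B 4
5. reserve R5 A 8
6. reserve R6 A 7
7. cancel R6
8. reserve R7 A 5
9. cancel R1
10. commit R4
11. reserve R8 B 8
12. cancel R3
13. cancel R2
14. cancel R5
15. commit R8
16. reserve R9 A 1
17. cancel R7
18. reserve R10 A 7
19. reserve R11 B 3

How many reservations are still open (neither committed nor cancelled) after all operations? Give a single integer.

Step 1: reserve R1 B 7 -> on_hand[A=24 B=30] avail[A=24 B=23] open={R1}
Step 2: reserve R2 B 8 -> on_hand[A=24 B=30] avail[A=24 B=15] open={R1,R2}
Step 3: reserve R3 A 1 -> on_hand[A=24 B=30] avail[A=23 B=15] open={R1,R2,R3}
Step 4: reserve R4 B 4 -> on_hand[A=24 B=30] avail[A=23 B=11] open={R1,R2,R3,R4}
Step 5: reserve R5 A 8 -> on_hand[A=24 B=30] avail[A=15 B=11] open={R1,R2,R3,R4,R5}
Step 6: reserve R6 A 7 -> on_hand[A=24 B=30] avail[A=8 B=11] open={R1,R2,R3,R4,R5,R6}
Step 7: cancel R6 -> on_hand[A=24 B=30] avail[A=15 B=11] open={R1,R2,R3,R4,R5}
Step 8: reserve R7 A 5 -> on_hand[A=24 B=30] avail[A=10 B=11] open={R1,R2,R3,R4,R5,R7}
Step 9: cancel R1 -> on_hand[A=24 B=30] avail[A=10 B=18] open={R2,R3,R4,R5,R7}
Step 10: commit R4 -> on_hand[A=24 B=26] avail[A=10 B=18] open={R2,R3,R5,R7}
Step 11: reserve R8 B 8 -> on_hand[A=24 B=26] avail[A=10 B=10] open={R2,R3,R5,R7,R8}
Step 12: cancel R3 -> on_hand[A=24 B=26] avail[A=11 B=10] open={R2,R5,R7,R8}
Step 13: cancel R2 -> on_hand[A=24 B=26] avail[A=11 B=18] open={R5,R7,R8}
Step 14: cancel R5 -> on_hand[A=24 B=26] avail[A=19 B=18] open={R7,R8}
Step 15: commit R8 -> on_hand[A=24 B=18] avail[A=19 B=18] open={R7}
Step 16: reserve R9 A 1 -> on_hand[A=24 B=18] avail[A=18 B=18] open={R7,R9}
Step 17: cancel R7 -> on_hand[A=24 B=18] avail[A=23 B=18] open={R9}
Step 18: reserve R10 A 7 -> on_hand[A=24 B=18] avail[A=16 B=18] open={R10,R9}
Step 19: reserve R11 B 3 -> on_hand[A=24 B=18] avail[A=16 B=15] open={R10,R11,R9}
Open reservations: ['R10', 'R11', 'R9'] -> 3

Answer: 3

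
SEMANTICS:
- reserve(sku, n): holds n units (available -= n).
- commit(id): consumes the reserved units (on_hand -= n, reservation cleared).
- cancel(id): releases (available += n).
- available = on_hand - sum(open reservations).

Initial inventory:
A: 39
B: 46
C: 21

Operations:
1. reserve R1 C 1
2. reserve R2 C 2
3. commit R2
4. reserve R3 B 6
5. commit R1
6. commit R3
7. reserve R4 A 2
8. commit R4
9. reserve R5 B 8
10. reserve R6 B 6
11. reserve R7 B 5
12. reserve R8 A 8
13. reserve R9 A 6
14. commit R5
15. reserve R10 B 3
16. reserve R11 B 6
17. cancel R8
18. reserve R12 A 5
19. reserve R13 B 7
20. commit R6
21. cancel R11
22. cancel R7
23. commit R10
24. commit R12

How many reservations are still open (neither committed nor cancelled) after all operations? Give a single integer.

Step 1: reserve R1 C 1 -> on_hand[A=39 B=46 C=21] avail[A=39 B=46 C=20] open={R1}
Step 2: reserve R2 C 2 -> on_hand[A=39 B=46 C=21] avail[A=39 B=46 C=18] open={R1,R2}
Step 3: commit R2 -> on_hand[A=39 B=46 C=19] avail[A=39 B=46 C=18] open={R1}
Step 4: reserve R3 B 6 -> on_hand[A=39 B=46 C=19] avail[A=39 B=40 C=18] open={R1,R3}
Step 5: commit R1 -> on_hand[A=39 B=46 C=18] avail[A=39 B=40 C=18] open={R3}
Step 6: commit R3 -> on_hand[A=39 B=40 C=18] avail[A=39 B=40 C=18] open={}
Step 7: reserve R4 A 2 -> on_hand[A=39 B=40 C=18] avail[A=37 B=40 C=18] open={R4}
Step 8: commit R4 -> on_hand[A=37 B=40 C=18] avail[A=37 B=40 C=18] open={}
Step 9: reserve R5 B 8 -> on_hand[A=37 B=40 C=18] avail[A=37 B=32 C=18] open={R5}
Step 10: reserve R6 B 6 -> on_hand[A=37 B=40 C=18] avail[A=37 B=26 C=18] open={R5,R6}
Step 11: reserve R7 B 5 -> on_hand[A=37 B=40 C=18] avail[A=37 B=21 C=18] open={R5,R6,R7}
Step 12: reserve R8 A 8 -> on_hand[A=37 B=40 C=18] avail[A=29 B=21 C=18] open={R5,R6,R7,R8}
Step 13: reserve R9 A 6 -> on_hand[A=37 B=40 C=18] avail[A=23 B=21 C=18] open={R5,R6,R7,R8,R9}
Step 14: commit R5 -> on_hand[A=37 B=32 C=18] avail[A=23 B=21 C=18] open={R6,R7,R8,R9}
Step 15: reserve R10 B 3 -> on_hand[A=37 B=32 C=18] avail[A=23 B=18 C=18] open={R10,R6,R7,R8,R9}
Step 16: reserve R11 B 6 -> on_hand[A=37 B=32 C=18] avail[A=23 B=12 C=18] open={R10,R11,R6,R7,R8,R9}
Step 17: cancel R8 -> on_hand[A=37 B=32 C=18] avail[A=31 B=12 C=18] open={R10,R11,R6,R7,R9}
Step 18: reserve R12 A 5 -> on_hand[A=37 B=32 C=18] avail[A=26 B=12 C=18] open={R10,R11,R12,R6,R7,R9}
Step 19: reserve R13 B 7 -> on_hand[A=37 B=32 C=18] avail[A=26 B=5 C=18] open={R10,R11,R12,R13,R6,R7,R9}
Step 20: commit R6 -> on_hand[A=37 B=26 C=18] avail[A=26 B=5 C=18] open={R10,R11,R12,R13,R7,R9}
Step 21: cancel R11 -> on_hand[A=37 B=26 C=18] avail[A=26 B=11 C=18] open={R10,R12,R13,R7,R9}
Step 22: cancel R7 -> on_hand[A=37 B=26 C=18] avail[A=26 B=16 C=18] open={R10,R12,R13,R9}
Step 23: commit R10 -> on_hand[A=37 B=23 C=18] avail[A=26 B=16 C=18] open={R12,R13,R9}
Step 24: commit R12 -> on_hand[A=32 B=23 C=18] avail[A=26 B=16 C=18] open={R13,R9}
Open reservations: ['R13', 'R9'] -> 2

Answer: 2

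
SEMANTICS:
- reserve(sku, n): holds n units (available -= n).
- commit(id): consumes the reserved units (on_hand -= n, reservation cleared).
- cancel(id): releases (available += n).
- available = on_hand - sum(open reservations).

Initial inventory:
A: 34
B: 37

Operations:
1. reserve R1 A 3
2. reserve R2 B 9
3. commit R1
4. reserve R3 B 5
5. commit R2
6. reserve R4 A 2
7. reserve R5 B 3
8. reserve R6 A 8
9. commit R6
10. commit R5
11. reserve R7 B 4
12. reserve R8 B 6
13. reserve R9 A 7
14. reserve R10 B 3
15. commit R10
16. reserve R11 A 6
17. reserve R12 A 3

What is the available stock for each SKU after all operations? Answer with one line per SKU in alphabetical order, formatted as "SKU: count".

Answer: A: 5
B: 7

Derivation:
Step 1: reserve R1 A 3 -> on_hand[A=34 B=37] avail[A=31 B=37] open={R1}
Step 2: reserve R2 B 9 -> on_hand[A=34 B=37] avail[A=31 B=28] open={R1,R2}
Step 3: commit R1 -> on_hand[A=31 B=37] avail[A=31 B=28] open={R2}
Step 4: reserve R3 B 5 -> on_hand[A=31 B=37] avail[A=31 B=23] open={R2,R3}
Step 5: commit R2 -> on_hand[A=31 B=28] avail[A=31 B=23] open={R3}
Step 6: reserve R4 A 2 -> on_hand[A=31 B=28] avail[A=29 B=23] open={R3,R4}
Step 7: reserve R5 B 3 -> on_hand[A=31 B=28] avail[A=29 B=20] open={R3,R4,R5}
Step 8: reserve R6 A 8 -> on_hand[A=31 B=28] avail[A=21 B=20] open={R3,R4,R5,R6}
Step 9: commit R6 -> on_hand[A=23 B=28] avail[A=21 B=20] open={R3,R4,R5}
Step 10: commit R5 -> on_hand[A=23 B=25] avail[A=21 B=20] open={R3,R4}
Step 11: reserve R7 B 4 -> on_hand[A=23 B=25] avail[A=21 B=16] open={R3,R4,R7}
Step 12: reserve R8 B 6 -> on_hand[A=23 B=25] avail[A=21 B=10] open={R3,R4,R7,R8}
Step 13: reserve R9 A 7 -> on_hand[A=23 B=25] avail[A=14 B=10] open={R3,R4,R7,R8,R9}
Step 14: reserve R10 B 3 -> on_hand[A=23 B=25] avail[A=14 B=7] open={R10,R3,R4,R7,R8,R9}
Step 15: commit R10 -> on_hand[A=23 B=22] avail[A=14 B=7] open={R3,R4,R7,R8,R9}
Step 16: reserve R11 A 6 -> on_hand[A=23 B=22] avail[A=8 B=7] open={R11,R3,R4,R7,R8,R9}
Step 17: reserve R12 A 3 -> on_hand[A=23 B=22] avail[A=5 B=7] open={R11,R12,R3,R4,R7,R8,R9}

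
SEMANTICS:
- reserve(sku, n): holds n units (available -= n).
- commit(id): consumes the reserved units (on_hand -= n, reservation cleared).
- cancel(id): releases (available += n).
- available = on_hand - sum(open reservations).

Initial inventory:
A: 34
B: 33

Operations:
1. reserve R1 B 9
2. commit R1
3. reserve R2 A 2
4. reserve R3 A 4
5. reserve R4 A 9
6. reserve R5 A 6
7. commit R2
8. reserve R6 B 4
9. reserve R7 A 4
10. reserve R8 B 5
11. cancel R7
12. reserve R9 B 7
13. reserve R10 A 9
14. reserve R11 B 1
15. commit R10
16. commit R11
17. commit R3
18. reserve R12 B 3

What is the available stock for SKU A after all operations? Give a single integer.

Step 1: reserve R1 B 9 -> on_hand[A=34 B=33] avail[A=34 B=24] open={R1}
Step 2: commit R1 -> on_hand[A=34 B=24] avail[A=34 B=24] open={}
Step 3: reserve R2 A 2 -> on_hand[A=34 B=24] avail[A=32 B=24] open={R2}
Step 4: reserve R3 A 4 -> on_hand[A=34 B=24] avail[A=28 B=24] open={R2,R3}
Step 5: reserve R4 A 9 -> on_hand[A=34 B=24] avail[A=19 B=24] open={R2,R3,R4}
Step 6: reserve R5 A 6 -> on_hand[A=34 B=24] avail[A=13 B=24] open={R2,R3,R4,R5}
Step 7: commit R2 -> on_hand[A=32 B=24] avail[A=13 B=24] open={R3,R4,R5}
Step 8: reserve R6 B 4 -> on_hand[A=32 B=24] avail[A=13 B=20] open={R3,R4,R5,R6}
Step 9: reserve R7 A 4 -> on_hand[A=32 B=24] avail[A=9 B=20] open={R3,R4,R5,R6,R7}
Step 10: reserve R8 B 5 -> on_hand[A=32 B=24] avail[A=9 B=15] open={R3,R4,R5,R6,R7,R8}
Step 11: cancel R7 -> on_hand[A=32 B=24] avail[A=13 B=15] open={R3,R4,R5,R6,R8}
Step 12: reserve R9 B 7 -> on_hand[A=32 B=24] avail[A=13 B=8] open={R3,R4,R5,R6,R8,R9}
Step 13: reserve R10 A 9 -> on_hand[A=32 B=24] avail[A=4 B=8] open={R10,R3,R4,R5,R6,R8,R9}
Step 14: reserve R11 B 1 -> on_hand[A=32 B=24] avail[A=4 B=7] open={R10,R11,R3,R4,R5,R6,R8,R9}
Step 15: commit R10 -> on_hand[A=23 B=24] avail[A=4 B=7] open={R11,R3,R4,R5,R6,R8,R9}
Step 16: commit R11 -> on_hand[A=23 B=23] avail[A=4 B=7] open={R3,R4,R5,R6,R8,R9}
Step 17: commit R3 -> on_hand[A=19 B=23] avail[A=4 B=7] open={R4,R5,R6,R8,R9}
Step 18: reserve R12 B 3 -> on_hand[A=19 B=23] avail[A=4 B=4] open={R12,R4,R5,R6,R8,R9}
Final available[A] = 4

Answer: 4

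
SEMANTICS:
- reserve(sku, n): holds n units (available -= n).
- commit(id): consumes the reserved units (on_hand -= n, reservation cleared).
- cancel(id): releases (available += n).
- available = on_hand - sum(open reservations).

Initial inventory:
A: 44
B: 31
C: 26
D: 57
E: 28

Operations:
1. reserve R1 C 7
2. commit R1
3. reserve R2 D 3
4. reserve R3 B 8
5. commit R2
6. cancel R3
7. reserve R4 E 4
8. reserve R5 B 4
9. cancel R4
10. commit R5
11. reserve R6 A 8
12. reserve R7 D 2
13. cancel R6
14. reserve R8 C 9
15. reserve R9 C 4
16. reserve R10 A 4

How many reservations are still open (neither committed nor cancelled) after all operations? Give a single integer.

Answer: 4

Derivation:
Step 1: reserve R1 C 7 -> on_hand[A=44 B=31 C=26 D=57 E=28] avail[A=44 B=31 C=19 D=57 E=28] open={R1}
Step 2: commit R1 -> on_hand[A=44 B=31 C=19 D=57 E=28] avail[A=44 B=31 C=19 D=57 E=28] open={}
Step 3: reserve R2 D 3 -> on_hand[A=44 B=31 C=19 D=57 E=28] avail[A=44 B=31 C=19 D=54 E=28] open={R2}
Step 4: reserve R3 B 8 -> on_hand[A=44 B=31 C=19 D=57 E=28] avail[A=44 B=23 C=19 D=54 E=28] open={R2,R3}
Step 5: commit R2 -> on_hand[A=44 B=31 C=19 D=54 E=28] avail[A=44 B=23 C=19 D=54 E=28] open={R3}
Step 6: cancel R3 -> on_hand[A=44 B=31 C=19 D=54 E=28] avail[A=44 B=31 C=19 D=54 E=28] open={}
Step 7: reserve R4 E 4 -> on_hand[A=44 B=31 C=19 D=54 E=28] avail[A=44 B=31 C=19 D=54 E=24] open={R4}
Step 8: reserve R5 B 4 -> on_hand[A=44 B=31 C=19 D=54 E=28] avail[A=44 B=27 C=19 D=54 E=24] open={R4,R5}
Step 9: cancel R4 -> on_hand[A=44 B=31 C=19 D=54 E=28] avail[A=44 B=27 C=19 D=54 E=28] open={R5}
Step 10: commit R5 -> on_hand[A=44 B=27 C=19 D=54 E=28] avail[A=44 B=27 C=19 D=54 E=28] open={}
Step 11: reserve R6 A 8 -> on_hand[A=44 B=27 C=19 D=54 E=28] avail[A=36 B=27 C=19 D=54 E=28] open={R6}
Step 12: reserve R7 D 2 -> on_hand[A=44 B=27 C=19 D=54 E=28] avail[A=36 B=27 C=19 D=52 E=28] open={R6,R7}
Step 13: cancel R6 -> on_hand[A=44 B=27 C=19 D=54 E=28] avail[A=44 B=27 C=19 D=52 E=28] open={R7}
Step 14: reserve R8 C 9 -> on_hand[A=44 B=27 C=19 D=54 E=28] avail[A=44 B=27 C=10 D=52 E=28] open={R7,R8}
Step 15: reserve R9 C 4 -> on_hand[A=44 B=27 C=19 D=54 E=28] avail[A=44 B=27 C=6 D=52 E=28] open={R7,R8,R9}
Step 16: reserve R10 A 4 -> on_hand[A=44 B=27 C=19 D=54 E=28] avail[A=40 B=27 C=6 D=52 E=28] open={R10,R7,R8,R9}
Open reservations: ['R10', 'R7', 'R8', 'R9'] -> 4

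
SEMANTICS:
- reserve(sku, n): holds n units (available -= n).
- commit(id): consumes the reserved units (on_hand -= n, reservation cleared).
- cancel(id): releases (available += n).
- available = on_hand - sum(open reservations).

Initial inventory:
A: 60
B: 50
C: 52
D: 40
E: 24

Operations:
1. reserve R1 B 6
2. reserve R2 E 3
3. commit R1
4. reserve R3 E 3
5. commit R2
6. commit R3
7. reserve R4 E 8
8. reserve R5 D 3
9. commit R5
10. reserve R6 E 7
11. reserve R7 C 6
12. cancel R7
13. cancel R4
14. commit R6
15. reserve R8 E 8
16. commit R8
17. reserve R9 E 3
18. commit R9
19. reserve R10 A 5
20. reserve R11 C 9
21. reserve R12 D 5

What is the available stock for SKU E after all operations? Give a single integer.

Answer: 0

Derivation:
Step 1: reserve R1 B 6 -> on_hand[A=60 B=50 C=52 D=40 E=24] avail[A=60 B=44 C=52 D=40 E=24] open={R1}
Step 2: reserve R2 E 3 -> on_hand[A=60 B=50 C=52 D=40 E=24] avail[A=60 B=44 C=52 D=40 E=21] open={R1,R2}
Step 3: commit R1 -> on_hand[A=60 B=44 C=52 D=40 E=24] avail[A=60 B=44 C=52 D=40 E=21] open={R2}
Step 4: reserve R3 E 3 -> on_hand[A=60 B=44 C=52 D=40 E=24] avail[A=60 B=44 C=52 D=40 E=18] open={R2,R3}
Step 5: commit R2 -> on_hand[A=60 B=44 C=52 D=40 E=21] avail[A=60 B=44 C=52 D=40 E=18] open={R3}
Step 6: commit R3 -> on_hand[A=60 B=44 C=52 D=40 E=18] avail[A=60 B=44 C=52 D=40 E=18] open={}
Step 7: reserve R4 E 8 -> on_hand[A=60 B=44 C=52 D=40 E=18] avail[A=60 B=44 C=52 D=40 E=10] open={R4}
Step 8: reserve R5 D 3 -> on_hand[A=60 B=44 C=52 D=40 E=18] avail[A=60 B=44 C=52 D=37 E=10] open={R4,R5}
Step 9: commit R5 -> on_hand[A=60 B=44 C=52 D=37 E=18] avail[A=60 B=44 C=52 D=37 E=10] open={R4}
Step 10: reserve R6 E 7 -> on_hand[A=60 B=44 C=52 D=37 E=18] avail[A=60 B=44 C=52 D=37 E=3] open={R4,R6}
Step 11: reserve R7 C 6 -> on_hand[A=60 B=44 C=52 D=37 E=18] avail[A=60 B=44 C=46 D=37 E=3] open={R4,R6,R7}
Step 12: cancel R7 -> on_hand[A=60 B=44 C=52 D=37 E=18] avail[A=60 B=44 C=52 D=37 E=3] open={R4,R6}
Step 13: cancel R4 -> on_hand[A=60 B=44 C=52 D=37 E=18] avail[A=60 B=44 C=52 D=37 E=11] open={R6}
Step 14: commit R6 -> on_hand[A=60 B=44 C=52 D=37 E=11] avail[A=60 B=44 C=52 D=37 E=11] open={}
Step 15: reserve R8 E 8 -> on_hand[A=60 B=44 C=52 D=37 E=11] avail[A=60 B=44 C=52 D=37 E=3] open={R8}
Step 16: commit R8 -> on_hand[A=60 B=44 C=52 D=37 E=3] avail[A=60 B=44 C=52 D=37 E=3] open={}
Step 17: reserve R9 E 3 -> on_hand[A=60 B=44 C=52 D=37 E=3] avail[A=60 B=44 C=52 D=37 E=0] open={R9}
Step 18: commit R9 -> on_hand[A=60 B=44 C=52 D=37 E=0] avail[A=60 B=44 C=52 D=37 E=0] open={}
Step 19: reserve R10 A 5 -> on_hand[A=60 B=44 C=52 D=37 E=0] avail[A=55 B=44 C=52 D=37 E=0] open={R10}
Step 20: reserve R11 C 9 -> on_hand[A=60 B=44 C=52 D=37 E=0] avail[A=55 B=44 C=43 D=37 E=0] open={R10,R11}
Step 21: reserve R12 D 5 -> on_hand[A=60 B=44 C=52 D=37 E=0] avail[A=55 B=44 C=43 D=32 E=0] open={R10,R11,R12}
Final available[E] = 0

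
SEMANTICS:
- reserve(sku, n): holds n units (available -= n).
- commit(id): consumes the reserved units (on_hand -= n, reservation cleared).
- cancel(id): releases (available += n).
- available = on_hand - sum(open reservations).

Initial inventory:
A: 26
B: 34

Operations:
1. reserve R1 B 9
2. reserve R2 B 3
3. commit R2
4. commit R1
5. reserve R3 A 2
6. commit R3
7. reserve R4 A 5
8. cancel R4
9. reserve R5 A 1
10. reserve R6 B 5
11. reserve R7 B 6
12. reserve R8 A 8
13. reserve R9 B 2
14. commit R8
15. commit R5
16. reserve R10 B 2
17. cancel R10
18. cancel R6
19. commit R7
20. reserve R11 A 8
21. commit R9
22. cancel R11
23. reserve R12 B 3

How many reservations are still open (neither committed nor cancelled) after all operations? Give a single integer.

Step 1: reserve R1 B 9 -> on_hand[A=26 B=34] avail[A=26 B=25] open={R1}
Step 2: reserve R2 B 3 -> on_hand[A=26 B=34] avail[A=26 B=22] open={R1,R2}
Step 3: commit R2 -> on_hand[A=26 B=31] avail[A=26 B=22] open={R1}
Step 4: commit R1 -> on_hand[A=26 B=22] avail[A=26 B=22] open={}
Step 5: reserve R3 A 2 -> on_hand[A=26 B=22] avail[A=24 B=22] open={R3}
Step 6: commit R3 -> on_hand[A=24 B=22] avail[A=24 B=22] open={}
Step 7: reserve R4 A 5 -> on_hand[A=24 B=22] avail[A=19 B=22] open={R4}
Step 8: cancel R4 -> on_hand[A=24 B=22] avail[A=24 B=22] open={}
Step 9: reserve R5 A 1 -> on_hand[A=24 B=22] avail[A=23 B=22] open={R5}
Step 10: reserve R6 B 5 -> on_hand[A=24 B=22] avail[A=23 B=17] open={R5,R6}
Step 11: reserve R7 B 6 -> on_hand[A=24 B=22] avail[A=23 B=11] open={R5,R6,R7}
Step 12: reserve R8 A 8 -> on_hand[A=24 B=22] avail[A=15 B=11] open={R5,R6,R7,R8}
Step 13: reserve R9 B 2 -> on_hand[A=24 B=22] avail[A=15 B=9] open={R5,R6,R7,R8,R9}
Step 14: commit R8 -> on_hand[A=16 B=22] avail[A=15 B=9] open={R5,R6,R7,R9}
Step 15: commit R5 -> on_hand[A=15 B=22] avail[A=15 B=9] open={R6,R7,R9}
Step 16: reserve R10 B 2 -> on_hand[A=15 B=22] avail[A=15 B=7] open={R10,R6,R7,R9}
Step 17: cancel R10 -> on_hand[A=15 B=22] avail[A=15 B=9] open={R6,R7,R9}
Step 18: cancel R6 -> on_hand[A=15 B=22] avail[A=15 B=14] open={R7,R9}
Step 19: commit R7 -> on_hand[A=15 B=16] avail[A=15 B=14] open={R9}
Step 20: reserve R11 A 8 -> on_hand[A=15 B=16] avail[A=7 B=14] open={R11,R9}
Step 21: commit R9 -> on_hand[A=15 B=14] avail[A=7 B=14] open={R11}
Step 22: cancel R11 -> on_hand[A=15 B=14] avail[A=15 B=14] open={}
Step 23: reserve R12 B 3 -> on_hand[A=15 B=14] avail[A=15 B=11] open={R12}
Open reservations: ['R12'] -> 1

Answer: 1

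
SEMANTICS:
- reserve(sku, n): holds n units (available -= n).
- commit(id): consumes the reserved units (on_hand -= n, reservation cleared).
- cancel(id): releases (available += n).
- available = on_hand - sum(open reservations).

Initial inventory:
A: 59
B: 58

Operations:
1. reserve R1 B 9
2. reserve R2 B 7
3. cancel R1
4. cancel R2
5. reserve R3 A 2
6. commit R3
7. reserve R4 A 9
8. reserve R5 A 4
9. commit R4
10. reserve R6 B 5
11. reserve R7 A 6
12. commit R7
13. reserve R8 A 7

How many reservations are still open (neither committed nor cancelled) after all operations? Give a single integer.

Step 1: reserve R1 B 9 -> on_hand[A=59 B=58] avail[A=59 B=49] open={R1}
Step 2: reserve R2 B 7 -> on_hand[A=59 B=58] avail[A=59 B=42] open={R1,R2}
Step 3: cancel R1 -> on_hand[A=59 B=58] avail[A=59 B=51] open={R2}
Step 4: cancel R2 -> on_hand[A=59 B=58] avail[A=59 B=58] open={}
Step 5: reserve R3 A 2 -> on_hand[A=59 B=58] avail[A=57 B=58] open={R3}
Step 6: commit R3 -> on_hand[A=57 B=58] avail[A=57 B=58] open={}
Step 7: reserve R4 A 9 -> on_hand[A=57 B=58] avail[A=48 B=58] open={R4}
Step 8: reserve R5 A 4 -> on_hand[A=57 B=58] avail[A=44 B=58] open={R4,R5}
Step 9: commit R4 -> on_hand[A=48 B=58] avail[A=44 B=58] open={R5}
Step 10: reserve R6 B 5 -> on_hand[A=48 B=58] avail[A=44 B=53] open={R5,R6}
Step 11: reserve R7 A 6 -> on_hand[A=48 B=58] avail[A=38 B=53] open={R5,R6,R7}
Step 12: commit R7 -> on_hand[A=42 B=58] avail[A=38 B=53] open={R5,R6}
Step 13: reserve R8 A 7 -> on_hand[A=42 B=58] avail[A=31 B=53] open={R5,R6,R8}
Open reservations: ['R5', 'R6', 'R8'] -> 3

Answer: 3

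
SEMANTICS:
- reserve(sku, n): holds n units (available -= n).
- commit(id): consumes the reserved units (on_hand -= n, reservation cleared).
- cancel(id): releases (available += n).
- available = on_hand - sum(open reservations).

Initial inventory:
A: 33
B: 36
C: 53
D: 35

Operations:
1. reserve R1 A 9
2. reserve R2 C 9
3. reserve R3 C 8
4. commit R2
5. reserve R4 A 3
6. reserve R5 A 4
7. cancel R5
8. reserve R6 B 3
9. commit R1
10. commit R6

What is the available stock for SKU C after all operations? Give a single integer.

Step 1: reserve R1 A 9 -> on_hand[A=33 B=36 C=53 D=35] avail[A=24 B=36 C=53 D=35] open={R1}
Step 2: reserve R2 C 9 -> on_hand[A=33 B=36 C=53 D=35] avail[A=24 B=36 C=44 D=35] open={R1,R2}
Step 3: reserve R3 C 8 -> on_hand[A=33 B=36 C=53 D=35] avail[A=24 B=36 C=36 D=35] open={R1,R2,R3}
Step 4: commit R2 -> on_hand[A=33 B=36 C=44 D=35] avail[A=24 B=36 C=36 D=35] open={R1,R3}
Step 5: reserve R4 A 3 -> on_hand[A=33 B=36 C=44 D=35] avail[A=21 B=36 C=36 D=35] open={R1,R3,R4}
Step 6: reserve R5 A 4 -> on_hand[A=33 B=36 C=44 D=35] avail[A=17 B=36 C=36 D=35] open={R1,R3,R4,R5}
Step 7: cancel R5 -> on_hand[A=33 B=36 C=44 D=35] avail[A=21 B=36 C=36 D=35] open={R1,R3,R4}
Step 8: reserve R6 B 3 -> on_hand[A=33 B=36 C=44 D=35] avail[A=21 B=33 C=36 D=35] open={R1,R3,R4,R6}
Step 9: commit R1 -> on_hand[A=24 B=36 C=44 D=35] avail[A=21 B=33 C=36 D=35] open={R3,R4,R6}
Step 10: commit R6 -> on_hand[A=24 B=33 C=44 D=35] avail[A=21 B=33 C=36 D=35] open={R3,R4}
Final available[C] = 36

Answer: 36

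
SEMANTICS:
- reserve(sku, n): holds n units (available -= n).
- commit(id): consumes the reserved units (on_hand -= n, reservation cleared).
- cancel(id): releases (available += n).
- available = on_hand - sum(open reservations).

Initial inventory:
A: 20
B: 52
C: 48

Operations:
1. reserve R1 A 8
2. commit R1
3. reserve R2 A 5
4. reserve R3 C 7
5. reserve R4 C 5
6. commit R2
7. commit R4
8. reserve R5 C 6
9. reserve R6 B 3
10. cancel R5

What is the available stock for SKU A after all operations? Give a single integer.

Step 1: reserve R1 A 8 -> on_hand[A=20 B=52 C=48] avail[A=12 B=52 C=48] open={R1}
Step 2: commit R1 -> on_hand[A=12 B=52 C=48] avail[A=12 B=52 C=48] open={}
Step 3: reserve R2 A 5 -> on_hand[A=12 B=52 C=48] avail[A=7 B=52 C=48] open={R2}
Step 4: reserve R3 C 7 -> on_hand[A=12 B=52 C=48] avail[A=7 B=52 C=41] open={R2,R3}
Step 5: reserve R4 C 5 -> on_hand[A=12 B=52 C=48] avail[A=7 B=52 C=36] open={R2,R3,R4}
Step 6: commit R2 -> on_hand[A=7 B=52 C=48] avail[A=7 B=52 C=36] open={R3,R4}
Step 7: commit R4 -> on_hand[A=7 B=52 C=43] avail[A=7 B=52 C=36] open={R3}
Step 8: reserve R5 C 6 -> on_hand[A=7 B=52 C=43] avail[A=7 B=52 C=30] open={R3,R5}
Step 9: reserve R6 B 3 -> on_hand[A=7 B=52 C=43] avail[A=7 B=49 C=30] open={R3,R5,R6}
Step 10: cancel R5 -> on_hand[A=7 B=52 C=43] avail[A=7 B=49 C=36] open={R3,R6}
Final available[A] = 7

Answer: 7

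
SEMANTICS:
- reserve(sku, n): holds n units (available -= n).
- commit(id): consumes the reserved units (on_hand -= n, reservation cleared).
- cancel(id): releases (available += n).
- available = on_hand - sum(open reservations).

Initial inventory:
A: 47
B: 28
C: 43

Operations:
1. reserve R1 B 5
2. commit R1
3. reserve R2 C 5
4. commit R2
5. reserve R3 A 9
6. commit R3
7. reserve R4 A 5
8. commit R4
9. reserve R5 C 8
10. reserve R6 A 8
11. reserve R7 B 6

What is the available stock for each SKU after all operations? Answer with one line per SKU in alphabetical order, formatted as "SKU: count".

Answer: A: 25
B: 17
C: 30

Derivation:
Step 1: reserve R1 B 5 -> on_hand[A=47 B=28 C=43] avail[A=47 B=23 C=43] open={R1}
Step 2: commit R1 -> on_hand[A=47 B=23 C=43] avail[A=47 B=23 C=43] open={}
Step 3: reserve R2 C 5 -> on_hand[A=47 B=23 C=43] avail[A=47 B=23 C=38] open={R2}
Step 4: commit R2 -> on_hand[A=47 B=23 C=38] avail[A=47 B=23 C=38] open={}
Step 5: reserve R3 A 9 -> on_hand[A=47 B=23 C=38] avail[A=38 B=23 C=38] open={R3}
Step 6: commit R3 -> on_hand[A=38 B=23 C=38] avail[A=38 B=23 C=38] open={}
Step 7: reserve R4 A 5 -> on_hand[A=38 B=23 C=38] avail[A=33 B=23 C=38] open={R4}
Step 8: commit R4 -> on_hand[A=33 B=23 C=38] avail[A=33 B=23 C=38] open={}
Step 9: reserve R5 C 8 -> on_hand[A=33 B=23 C=38] avail[A=33 B=23 C=30] open={R5}
Step 10: reserve R6 A 8 -> on_hand[A=33 B=23 C=38] avail[A=25 B=23 C=30] open={R5,R6}
Step 11: reserve R7 B 6 -> on_hand[A=33 B=23 C=38] avail[A=25 B=17 C=30] open={R5,R6,R7}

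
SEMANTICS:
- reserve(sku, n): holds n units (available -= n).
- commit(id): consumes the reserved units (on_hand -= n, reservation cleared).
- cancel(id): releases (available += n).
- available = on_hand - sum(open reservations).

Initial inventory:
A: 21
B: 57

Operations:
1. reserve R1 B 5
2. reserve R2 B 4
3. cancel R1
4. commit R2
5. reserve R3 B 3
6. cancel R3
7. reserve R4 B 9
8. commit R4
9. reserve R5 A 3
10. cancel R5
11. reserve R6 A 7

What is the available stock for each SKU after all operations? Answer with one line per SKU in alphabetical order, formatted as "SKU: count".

Answer: A: 14
B: 44

Derivation:
Step 1: reserve R1 B 5 -> on_hand[A=21 B=57] avail[A=21 B=52] open={R1}
Step 2: reserve R2 B 4 -> on_hand[A=21 B=57] avail[A=21 B=48] open={R1,R2}
Step 3: cancel R1 -> on_hand[A=21 B=57] avail[A=21 B=53] open={R2}
Step 4: commit R2 -> on_hand[A=21 B=53] avail[A=21 B=53] open={}
Step 5: reserve R3 B 3 -> on_hand[A=21 B=53] avail[A=21 B=50] open={R3}
Step 6: cancel R3 -> on_hand[A=21 B=53] avail[A=21 B=53] open={}
Step 7: reserve R4 B 9 -> on_hand[A=21 B=53] avail[A=21 B=44] open={R4}
Step 8: commit R4 -> on_hand[A=21 B=44] avail[A=21 B=44] open={}
Step 9: reserve R5 A 3 -> on_hand[A=21 B=44] avail[A=18 B=44] open={R5}
Step 10: cancel R5 -> on_hand[A=21 B=44] avail[A=21 B=44] open={}
Step 11: reserve R6 A 7 -> on_hand[A=21 B=44] avail[A=14 B=44] open={R6}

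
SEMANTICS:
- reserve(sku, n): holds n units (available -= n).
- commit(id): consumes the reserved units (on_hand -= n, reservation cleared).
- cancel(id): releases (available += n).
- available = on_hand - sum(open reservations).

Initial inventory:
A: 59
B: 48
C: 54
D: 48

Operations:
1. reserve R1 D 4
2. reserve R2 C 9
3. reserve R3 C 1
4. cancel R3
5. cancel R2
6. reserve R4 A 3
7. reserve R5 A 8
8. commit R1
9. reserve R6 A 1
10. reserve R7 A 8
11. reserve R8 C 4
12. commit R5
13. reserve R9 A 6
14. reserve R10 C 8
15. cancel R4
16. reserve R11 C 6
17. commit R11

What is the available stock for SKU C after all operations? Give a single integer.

Step 1: reserve R1 D 4 -> on_hand[A=59 B=48 C=54 D=48] avail[A=59 B=48 C=54 D=44] open={R1}
Step 2: reserve R2 C 9 -> on_hand[A=59 B=48 C=54 D=48] avail[A=59 B=48 C=45 D=44] open={R1,R2}
Step 3: reserve R3 C 1 -> on_hand[A=59 B=48 C=54 D=48] avail[A=59 B=48 C=44 D=44] open={R1,R2,R3}
Step 4: cancel R3 -> on_hand[A=59 B=48 C=54 D=48] avail[A=59 B=48 C=45 D=44] open={R1,R2}
Step 5: cancel R2 -> on_hand[A=59 B=48 C=54 D=48] avail[A=59 B=48 C=54 D=44] open={R1}
Step 6: reserve R4 A 3 -> on_hand[A=59 B=48 C=54 D=48] avail[A=56 B=48 C=54 D=44] open={R1,R4}
Step 7: reserve R5 A 8 -> on_hand[A=59 B=48 C=54 D=48] avail[A=48 B=48 C=54 D=44] open={R1,R4,R5}
Step 8: commit R1 -> on_hand[A=59 B=48 C=54 D=44] avail[A=48 B=48 C=54 D=44] open={R4,R5}
Step 9: reserve R6 A 1 -> on_hand[A=59 B=48 C=54 D=44] avail[A=47 B=48 C=54 D=44] open={R4,R5,R6}
Step 10: reserve R7 A 8 -> on_hand[A=59 B=48 C=54 D=44] avail[A=39 B=48 C=54 D=44] open={R4,R5,R6,R7}
Step 11: reserve R8 C 4 -> on_hand[A=59 B=48 C=54 D=44] avail[A=39 B=48 C=50 D=44] open={R4,R5,R6,R7,R8}
Step 12: commit R5 -> on_hand[A=51 B=48 C=54 D=44] avail[A=39 B=48 C=50 D=44] open={R4,R6,R7,R8}
Step 13: reserve R9 A 6 -> on_hand[A=51 B=48 C=54 D=44] avail[A=33 B=48 C=50 D=44] open={R4,R6,R7,R8,R9}
Step 14: reserve R10 C 8 -> on_hand[A=51 B=48 C=54 D=44] avail[A=33 B=48 C=42 D=44] open={R10,R4,R6,R7,R8,R9}
Step 15: cancel R4 -> on_hand[A=51 B=48 C=54 D=44] avail[A=36 B=48 C=42 D=44] open={R10,R6,R7,R8,R9}
Step 16: reserve R11 C 6 -> on_hand[A=51 B=48 C=54 D=44] avail[A=36 B=48 C=36 D=44] open={R10,R11,R6,R7,R8,R9}
Step 17: commit R11 -> on_hand[A=51 B=48 C=48 D=44] avail[A=36 B=48 C=36 D=44] open={R10,R6,R7,R8,R9}
Final available[C] = 36

Answer: 36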